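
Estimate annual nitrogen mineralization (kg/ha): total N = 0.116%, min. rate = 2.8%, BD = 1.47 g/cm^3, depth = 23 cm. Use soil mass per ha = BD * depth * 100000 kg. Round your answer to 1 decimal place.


Step 1: Soil mass per ha = BD * depth * 100000 = 1.47 * 23 * 100000 = 3381000 kg
Step 2: Total N pool = soil mass * N%/100 = 3381000 * 0.116/100 = 3921.96 kg/ha
Step 3: N mineralized = N pool * rate%/100 = 3921.96 * 2.8/100 = 109.8 kg/ha/yr

109.8


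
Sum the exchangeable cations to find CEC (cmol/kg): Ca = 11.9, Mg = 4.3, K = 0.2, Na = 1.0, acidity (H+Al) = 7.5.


Step 1: CEC = Ca + Mg + K + Na + (H+Al)
Step 2: CEC = 11.9 + 4.3 + 0.2 + 1.0 + 7.5
Step 3: CEC = 24.9 cmol/kg

24.9


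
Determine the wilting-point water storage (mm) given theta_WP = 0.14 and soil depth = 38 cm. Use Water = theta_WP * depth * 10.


Step 1: Water (mm) = theta_WP * depth * 10
Step 2: Water = 0.14 * 38 * 10
Step 3: Water = 53.2 mm

53.2


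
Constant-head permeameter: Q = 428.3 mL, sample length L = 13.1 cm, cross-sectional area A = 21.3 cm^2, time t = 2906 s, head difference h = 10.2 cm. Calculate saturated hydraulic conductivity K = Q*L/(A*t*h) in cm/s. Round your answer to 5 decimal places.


Step 1: K = Q * L / (A * t * h)
Step 2: Numerator = 428.3 * 13.1 = 5610.73
Step 3: Denominator = 21.3 * 2906 * 10.2 = 631357.56
Step 4: K = 5610.73 / 631357.56 = 0.00889 cm/s

0.00889


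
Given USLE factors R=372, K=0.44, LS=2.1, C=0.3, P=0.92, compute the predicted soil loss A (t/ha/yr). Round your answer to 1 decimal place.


Step 1: A = R * K * LS * C * P
Step 2: R * K = 372 * 0.44 = 163.68
Step 3: (R*K) * LS = 163.68 * 2.1 = 343.728
Step 4: * C * P = 343.728 * 0.3 * 0.92 = 94.9
Step 5: A = 94.9 t/(ha*yr)

94.9


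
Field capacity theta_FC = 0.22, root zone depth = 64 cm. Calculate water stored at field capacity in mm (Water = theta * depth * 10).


Step 1: Water (mm) = theta_FC * depth (cm) * 10
Step 2: Water = 0.22 * 64 * 10
Step 3: Water = 140.8 mm

140.8


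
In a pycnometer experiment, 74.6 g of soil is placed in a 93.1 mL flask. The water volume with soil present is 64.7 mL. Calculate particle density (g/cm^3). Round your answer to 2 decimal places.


Step 1: Volume of solids = flask volume - water volume with soil
Step 2: V_solids = 93.1 - 64.7 = 28.4 mL
Step 3: Particle density = mass / V_solids = 74.6 / 28.4 = 2.63 g/cm^3

2.63


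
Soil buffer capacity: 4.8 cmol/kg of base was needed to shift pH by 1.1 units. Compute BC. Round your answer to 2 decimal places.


Step 1: BC = change in base / change in pH
Step 2: BC = 4.8 / 1.1
Step 3: BC = 4.36 cmol/(kg*pH unit)

4.36


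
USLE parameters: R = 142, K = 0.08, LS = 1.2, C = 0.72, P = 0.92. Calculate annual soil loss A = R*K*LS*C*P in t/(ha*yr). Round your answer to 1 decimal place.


Step 1: A = R * K * LS * C * P
Step 2: R * K = 142 * 0.08 = 11.36
Step 3: (R*K) * LS = 11.36 * 1.2 = 13.632
Step 4: * C * P = 13.632 * 0.72 * 0.92 = 9.0
Step 5: A = 9.0 t/(ha*yr)

9.0


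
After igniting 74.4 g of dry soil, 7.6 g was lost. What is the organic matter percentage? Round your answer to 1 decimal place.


Step 1: OM% = 100 * LOI / sample mass
Step 2: OM = 100 * 7.6 / 74.4
Step 3: OM = 10.2%

10.2


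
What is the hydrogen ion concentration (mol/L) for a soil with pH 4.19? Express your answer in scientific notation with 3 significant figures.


Step 1: [H+] = 10^(-pH)
Step 2: [H+] = 10^(-4.19)
Step 3: [H+] = 6.46e-05 mol/L

6.46e-05


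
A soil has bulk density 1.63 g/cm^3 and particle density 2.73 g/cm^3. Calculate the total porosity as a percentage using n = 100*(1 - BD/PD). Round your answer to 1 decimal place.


Step 1: Formula: n = 100 * (1 - BD / PD)
Step 2: n = 100 * (1 - 1.63 / 2.73)
Step 3: n = 100 * (1 - 0.59707)
Step 4: n = 40.3%

40.3


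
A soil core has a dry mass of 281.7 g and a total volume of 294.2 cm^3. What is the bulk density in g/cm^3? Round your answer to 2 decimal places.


Step 1: Identify the formula: BD = dry mass / volume
Step 2: Substitute values: BD = 281.7 / 294.2
Step 3: BD = 0.96 g/cm^3

0.96


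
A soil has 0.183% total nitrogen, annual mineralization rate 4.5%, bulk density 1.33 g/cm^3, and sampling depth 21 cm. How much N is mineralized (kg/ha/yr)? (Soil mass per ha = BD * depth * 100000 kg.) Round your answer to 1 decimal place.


Step 1: Soil mass per ha = BD * depth * 100000 = 1.33 * 21 * 100000 = 2793000 kg
Step 2: Total N pool = soil mass * N%/100 = 2793000 * 0.183/100 = 5111.19 kg/ha
Step 3: N mineralized = N pool * rate%/100 = 5111.19 * 4.5/100 = 230.0 kg/ha/yr

230.0


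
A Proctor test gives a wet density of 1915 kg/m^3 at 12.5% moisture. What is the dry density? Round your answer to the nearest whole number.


Step 1: Dry density = wet density / (1 + w/100)
Step 2: Dry density = 1915 / (1 + 12.5/100)
Step 3: Dry density = 1915 / 1.125
Step 4: Dry density = 1702 kg/m^3

1702


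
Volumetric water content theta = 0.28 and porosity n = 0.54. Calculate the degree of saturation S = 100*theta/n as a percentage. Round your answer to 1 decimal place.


Step 1: S = 100 * theta_v / n
Step 2: S = 100 * 0.28 / 0.54
Step 3: S = 51.9%

51.9


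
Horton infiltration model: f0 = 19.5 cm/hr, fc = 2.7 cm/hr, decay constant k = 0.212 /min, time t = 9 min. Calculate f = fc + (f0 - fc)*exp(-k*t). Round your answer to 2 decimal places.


Step 1: f = fc + (f0 - fc) * exp(-k * t)
Step 2: exp(-0.212 * 9) = 0.148377
Step 3: f = 2.7 + (19.5 - 2.7) * 0.148377
Step 4: f = 2.7 + 16.8 * 0.148377
Step 5: f = 5.19 cm/hr

5.19


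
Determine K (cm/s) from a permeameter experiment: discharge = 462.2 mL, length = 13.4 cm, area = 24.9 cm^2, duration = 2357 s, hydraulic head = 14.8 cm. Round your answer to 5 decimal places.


Step 1: K = Q * L / (A * t * h)
Step 2: Numerator = 462.2 * 13.4 = 6193.48
Step 3: Denominator = 24.9 * 2357 * 14.8 = 868601.64
Step 4: K = 6193.48 / 868601.64 = 0.00713 cm/s

0.00713


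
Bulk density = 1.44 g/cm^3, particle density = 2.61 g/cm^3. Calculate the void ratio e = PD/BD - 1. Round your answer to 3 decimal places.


Step 1: e = PD / BD - 1
Step 2: e = 2.61 / 1.44 - 1
Step 3: e = 1.8125 - 1
Step 4: e = 0.813

0.813


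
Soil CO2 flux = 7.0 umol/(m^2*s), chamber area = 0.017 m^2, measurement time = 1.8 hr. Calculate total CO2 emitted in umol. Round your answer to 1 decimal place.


Step 1: Convert time to seconds: 1.8 hr * 3600 = 6480.0 s
Step 2: Total = flux * area * time_s
Step 3: Total = 7.0 * 0.017 * 6480.0
Step 4: Total = 771.1 umol

771.1


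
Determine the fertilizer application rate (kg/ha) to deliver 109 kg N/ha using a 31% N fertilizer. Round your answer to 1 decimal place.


Step 1: Fertilizer rate = target N / (N content / 100)
Step 2: Rate = 109 / (31 / 100)
Step 3: Rate = 109 / 0.31
Step 4: Rate = 351.6 kg/ha

351.6


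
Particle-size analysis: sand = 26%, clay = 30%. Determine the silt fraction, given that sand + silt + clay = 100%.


Step 1: sand + silt + clay = 100%
Step 2: silt = 100 - sand - clay
Step 3: silt = 100 - 26 - 30
Step 4: silt = 44%

44


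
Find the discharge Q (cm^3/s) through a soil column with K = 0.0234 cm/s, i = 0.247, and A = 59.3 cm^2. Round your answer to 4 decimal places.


Step 1: Apply Darcy's law: Q = K * i * A
Step 2: Q = 0.0234 * 0.247 * 59.3
Step 3: Q = 0.3427 cm^3/s

0.3427


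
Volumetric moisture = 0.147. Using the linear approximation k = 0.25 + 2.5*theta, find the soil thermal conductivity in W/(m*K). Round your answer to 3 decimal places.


Step 1: k = 0.25 + 2.5 * theta
Step 2: k = 0.25 + 2.5 * 0.147
Step 3: k = 0.25 + 0.368
Step 4: k = 0.618 W/(m*K)

0.618


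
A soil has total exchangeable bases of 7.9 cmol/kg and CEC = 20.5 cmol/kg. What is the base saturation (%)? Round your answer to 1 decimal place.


Step 1: BS = 100 * (sum of bases) / CEC
Step 2: BS = 100 * 7.9 / 20.5
Step 3: BS = 38.5%

38.5


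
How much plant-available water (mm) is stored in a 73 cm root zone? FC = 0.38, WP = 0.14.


Step 1: Available water = (FC - WP) * depth * 10
Step 2: AW = (0.38 - 0.14) * 73 * 10
Step 3: AW = 0.24 * 73 * 10
Step 4: AW = 175.2 mm

175.2


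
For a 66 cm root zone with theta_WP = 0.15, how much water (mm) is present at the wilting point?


Step 1: Water (mm) = theta_WP * depth * 10
Step 2: Water = 0.15 * 66 * 10
Step 3: Water = 99.0 mm

99.0


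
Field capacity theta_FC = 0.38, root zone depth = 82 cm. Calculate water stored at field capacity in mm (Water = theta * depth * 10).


Step 1: Water (mm) = theta_FC * depth (cm) * 10
Step 2: Water = 0.38 * 82 * 10
Step 3: Water = 311.6 mm

311.6


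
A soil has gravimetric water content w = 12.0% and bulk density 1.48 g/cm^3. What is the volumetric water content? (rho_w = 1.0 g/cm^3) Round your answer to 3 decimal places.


Step 1: theta = (w / 100) * BD / rho_w
Step 2: theta = (12.0 / 100) * 1.48 / 1.0
Step 3: theta = 0.12 * 1.48
Step 4: theta = 0.178

0.178


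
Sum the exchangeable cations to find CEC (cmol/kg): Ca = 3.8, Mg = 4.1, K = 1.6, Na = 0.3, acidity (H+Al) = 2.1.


Step 1: CEC = Ca + Mg + K + Na + (H+Al)
Step 2: CEC = 3.8 + 4.1 + 1.6 + 0.3 + 2.1
Step 3: CEC = 11.9 cmol/kg

11.9


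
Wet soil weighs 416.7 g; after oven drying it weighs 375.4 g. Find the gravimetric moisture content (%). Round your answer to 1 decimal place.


Step 1: Water mass = wet - dry = 416.7 - 375.4 = 41.3 g
Step 2: w = 100 * water mass / dry mass
Step 3: w = 100 * 41.3 / 375.4 = 11.0%

11.0


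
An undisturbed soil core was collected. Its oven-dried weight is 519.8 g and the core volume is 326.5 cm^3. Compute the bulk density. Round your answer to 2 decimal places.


Step 1: Identify the formula: BD = dry mass / volume
Step 2: Substitute values: BD = 519.8 / 326.5
Step 3: BD = 1.59 g/cm^3

1.59


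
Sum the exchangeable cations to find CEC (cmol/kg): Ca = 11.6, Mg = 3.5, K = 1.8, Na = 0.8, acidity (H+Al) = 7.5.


Step 1: CEC = Ca + Mg + K + Na + (H+Al)
Step 2: CEC = 11.6 + 3.5 + 1.8 + 0.8 + 7.5
Step 3: CEC = 25.2 cmol/kg

25.2


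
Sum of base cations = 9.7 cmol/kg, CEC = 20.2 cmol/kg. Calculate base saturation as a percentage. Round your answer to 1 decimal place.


Step 1: BS = 100 * (sum of bases) / CEC
Step 2: BS = 100 * 9.7 / 20.2
Step 3: BS = 48.0%

48.0


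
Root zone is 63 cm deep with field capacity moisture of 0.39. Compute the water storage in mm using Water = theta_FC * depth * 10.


Step 1: Water (mm) = theta_FC * depth (cm) * 10
Step 2: Water = 0.39 * 63 * 10
Step 3: Water = 245.7 mm

245.7


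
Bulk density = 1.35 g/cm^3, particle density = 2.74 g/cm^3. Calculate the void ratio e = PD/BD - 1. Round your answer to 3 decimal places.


Step 1: e = PD / BD - 1
Step 2: e = 2.74 / 1.35 - 1
Step 3: e = 2.02963 - 1
Step 4: e = 1.03

1.03


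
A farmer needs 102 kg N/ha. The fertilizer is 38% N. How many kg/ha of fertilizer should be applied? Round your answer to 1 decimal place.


Step 1: Fertilizer rate = target N / (N content / 100)
Step 2: Rate = 102 / (38 / 100)
Step 3: Rate = 102 / 0.38
Step 4: Rate = 268.4 kg/ha

268.4


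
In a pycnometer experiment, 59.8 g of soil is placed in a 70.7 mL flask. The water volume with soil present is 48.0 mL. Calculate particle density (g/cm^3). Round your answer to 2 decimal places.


Step 1: Volume of solids = flask volume - water volume with soil
Step 2: V_solids = 70.7 - 48.0 = 22.7 mL
Step 3: Particle density = mass / V_solids = 59.8 / 22.7 = 2.63 g/cm^3

2.63


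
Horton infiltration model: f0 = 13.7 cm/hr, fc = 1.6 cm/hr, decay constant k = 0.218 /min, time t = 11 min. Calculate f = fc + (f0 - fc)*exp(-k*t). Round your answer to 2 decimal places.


Step 1: f = fc + (f0 - fc) * exp(-k * t)
Step 2: exp(-0.218 * 11) = 0.0909
Step 3: f = 1.6 + (13.7 - 1.6) * 0.0909
Step 4: f = 1.6 + 12.1 * 0.0909
Step 5: f = 2.7 cm/hr

2.7


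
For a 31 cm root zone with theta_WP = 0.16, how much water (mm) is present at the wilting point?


Step 1: Water (mm) = theta_WP * depth * 10
Step 2: Water = 0.16 * 31 * 10
Step 3: Water = 49.6 mm

49.6


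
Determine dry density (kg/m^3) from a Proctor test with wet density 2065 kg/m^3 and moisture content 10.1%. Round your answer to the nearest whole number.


Step 1: Dry density = wet density / (1 + w/100)
Step 2: Dry density = 2065 / (1 + 10.1/100)
Step 3: Dry density = 2065 / 1.101
Step 4: Dry density = 1876 kg/m^3

1876


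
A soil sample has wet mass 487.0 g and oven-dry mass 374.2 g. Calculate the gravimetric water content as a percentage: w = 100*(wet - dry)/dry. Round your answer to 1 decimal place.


Step 1: Water mass = wet - dry = 487.0 - 374.2 = 112.8 g
Step 2: w = 100 * water mass / dry mass
Step 3: w = 100 * 112.8 / 374.2 = 30.1%

30.1


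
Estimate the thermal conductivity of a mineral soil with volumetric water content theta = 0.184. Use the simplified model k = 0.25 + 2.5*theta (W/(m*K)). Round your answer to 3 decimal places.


Step 1: k = 0.25 + 2.5 * theta
Step 2: k = 0.25 + 2.5 * 0.184
Step 3: k = 0.25 + 0.46
Step 4: k = 0.71 W/(m*K)

0.71


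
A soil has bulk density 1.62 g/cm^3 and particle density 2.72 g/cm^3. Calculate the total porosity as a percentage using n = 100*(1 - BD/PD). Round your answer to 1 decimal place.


Step 1: Formula: n = 100 * (1 - BD / PD)
Step 2: n = 100 * (1 - 1.62 / 2.72)
Step 3: n = 100 * (1 - 0.59559)
Step 4: n = 40.4%

40.4


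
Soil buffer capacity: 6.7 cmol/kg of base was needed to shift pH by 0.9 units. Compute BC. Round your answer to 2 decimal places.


Step 1: BC = change in base / change in pH
Step 2: BC = 6.7 / 0.9
Step 3: BC = 7.44 cmol/(kg*pH unit)

7.44


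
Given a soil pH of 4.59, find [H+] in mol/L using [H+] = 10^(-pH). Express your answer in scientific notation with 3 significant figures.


Step 1: [H+] = 10^(-pH)
Step 2: [H+] = 10^(-4.59)
Step 3: [H+] = 2.57e-05 mol/L

2.57e-05


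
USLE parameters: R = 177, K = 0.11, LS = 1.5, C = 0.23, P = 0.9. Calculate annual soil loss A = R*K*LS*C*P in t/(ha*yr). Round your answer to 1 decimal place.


Step 1: A = R * K * LS * C * P
Step 2: R * K = 177 * 0.11 = 19.47
Step 3: (R*K) * LS = 19.47 * 1.5 = 29.205
Step 4: * C * P = 29.205 * 0.23 * 0.9 = 6.0
Step 5: A = 6.0 t/(ha*yr)

6.0


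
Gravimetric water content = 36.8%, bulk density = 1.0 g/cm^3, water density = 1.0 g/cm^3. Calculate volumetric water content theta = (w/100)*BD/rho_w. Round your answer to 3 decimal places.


Step 1: theta = (w / 100) * BD / rho_w
Step 2: theta = (36.8 / 100) * 1.0 / 1.0
Step 3: theta = 0.368 * 1.0
Step 4: theta = 0.368

0.368


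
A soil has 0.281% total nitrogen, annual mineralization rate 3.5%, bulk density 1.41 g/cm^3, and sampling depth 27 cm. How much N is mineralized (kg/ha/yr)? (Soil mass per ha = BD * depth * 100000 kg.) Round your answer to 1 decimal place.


Step 1: Soil mass per ha = BD * depth * 100000 = 1.41 * 27 * 100000 = 3807000 kg
Step 2: Total N pool = soil mass * N%/100 = 3807000 * 0.281/100 = 10697.67 kg/ha
Step 3: N mineralized = N pool * rate%/100 = 10697.67 * 3.5/100 = 374.4 kg/ha/yr

374.4


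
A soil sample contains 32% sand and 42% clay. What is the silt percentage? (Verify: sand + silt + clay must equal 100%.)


Step 1: sand + silt + clay = 100%
Step 2: silt = 100 - sand - clay
Step 3: silt = 100 - 32 - 42
Step 4: silt = 26%

26


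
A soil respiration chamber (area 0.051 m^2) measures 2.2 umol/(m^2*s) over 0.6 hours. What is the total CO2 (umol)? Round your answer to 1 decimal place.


Step 1: Convert time to seconds: 0.6 hr * 3600 = 2160.0 s
Step 2: Total = flux * area * time_s
Step 3: Total = 2.2 * 0.051 * 2160.0
Step 4: Total = 242.4 umol

242.4


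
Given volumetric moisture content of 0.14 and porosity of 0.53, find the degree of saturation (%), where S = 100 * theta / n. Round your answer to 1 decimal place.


Step 1: S = 100 * theta_v / n
Step 2: S = 100 * 0.14 / 0.53
Step 3: S = 26.4%

26.4


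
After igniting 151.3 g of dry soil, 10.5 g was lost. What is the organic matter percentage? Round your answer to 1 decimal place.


Step 1: OM% = 100 * LOI / sample mass
Step 2: OM = 100 * 10.5 / 151.3
Step 3: OM = 6.9%

6.9


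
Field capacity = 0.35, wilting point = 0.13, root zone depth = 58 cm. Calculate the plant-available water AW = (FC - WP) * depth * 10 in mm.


Step 1: Available water = (FC - WP) * depth * 10
Step 2: AW = (0.35 - 0.13) * 58 * 10
Step 3: AW = 0.22 * 58 * 10
Step 4: AW = 127.6 mm

127.6


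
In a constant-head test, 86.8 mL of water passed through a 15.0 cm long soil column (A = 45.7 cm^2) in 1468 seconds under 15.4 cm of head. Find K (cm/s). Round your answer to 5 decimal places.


Step 1: K = Q * L / (A * t * h)
Step 2: Numerator = 86.8 * 15.0 = 1302.0
Step 3: Denominator = 45.7 * 1468 * 15.4 = 1033149.04
Step 4: K = 1302.0 / 1033149.04 = 0.00126 cm/s

0.00126


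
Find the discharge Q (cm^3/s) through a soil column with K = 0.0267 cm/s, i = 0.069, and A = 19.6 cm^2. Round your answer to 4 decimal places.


Step 1: Apply Darcy's law: Q = K * i * A
Step 2: Q = 0.0267 * 0.069 * 19.6
Step 3: Q = 0.0361 cm^3/s

0.0361


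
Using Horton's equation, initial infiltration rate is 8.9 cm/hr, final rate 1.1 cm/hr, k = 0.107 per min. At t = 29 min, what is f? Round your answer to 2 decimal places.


Step 1: f = fc + (f0 - fc) * exp(-k * t)
Step 2: exp(-0.107 * 29) = 0.044914
Step 3: f = 1.1 + (8.9 - 1.1) * 0.044914
Step 4: f = 1.1 + 7.8 * 0.044914
Step 5: f = 1.45 cm/hr

1.45


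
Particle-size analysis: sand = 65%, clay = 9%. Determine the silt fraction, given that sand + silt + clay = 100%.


Step 1: sand + silt + clay = 100%
Step 2: silt = 100 - sand - clay
Step 3: silt = 100 - 65 - 9
Step 4: silt = 26%

26


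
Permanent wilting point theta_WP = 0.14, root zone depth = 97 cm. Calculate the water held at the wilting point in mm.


Step 1: Water (mm) = theta_WP * depth * 10
Step 2: Water = 0.14 * 97 * 10
Step 3: Water = 135.8 mm

135.8


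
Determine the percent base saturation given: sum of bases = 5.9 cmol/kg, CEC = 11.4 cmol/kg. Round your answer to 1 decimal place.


Step 1: BS = 100 * (sum of bases) / CEC
Step 2: BS = 100 * 5.9 / 11.4
Step 3: BS = 51.8%

51.8


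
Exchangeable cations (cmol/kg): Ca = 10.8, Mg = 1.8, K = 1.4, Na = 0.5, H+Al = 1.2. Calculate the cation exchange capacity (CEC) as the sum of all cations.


Step 1: CEC = Ca + Mg + K + Na + (H+Al)
Step 2: CEC = 10.8 + 1.8 + 1.4 + 0.5 + 1.2
Step 3: CEC = 15.7 cmol/kg

15.7


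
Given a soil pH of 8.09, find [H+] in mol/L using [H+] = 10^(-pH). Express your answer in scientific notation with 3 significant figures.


Step 1: [H+] = 10^(-pH)
Step 2: [H+] = 10^(-8.09)
Step 3: [H+] = 8.13e-09 mol/L

8.13e-09


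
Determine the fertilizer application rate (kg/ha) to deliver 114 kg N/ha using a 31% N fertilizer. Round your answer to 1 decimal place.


Step 1: Fertilizer rate = target N / (N content / 100)
Step 2: Rate = 114 / (31 / 100)
Step 3: Rate = 114 / 0.31
Step 4: Rate = 367.7 kg/ha

367.7


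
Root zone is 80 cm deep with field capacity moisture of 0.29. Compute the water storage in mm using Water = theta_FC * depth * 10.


Step 1: Water (mm) = theta_FC * depth (cm) * 10
Step 2: Water = 0.29 * 80 * 10
Step 3: Water = 232.0 mm

232.0


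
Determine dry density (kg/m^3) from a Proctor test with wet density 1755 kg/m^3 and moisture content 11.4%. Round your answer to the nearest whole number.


Step 1: Dry density = wet density / (1 + w/100)
Step 2: Dry density = 1755 / (1 + 11.4/100)
Step 3: Dry density = 1755 / 1.114
Step 4: Dry density = 1575 kg/m^3

1575


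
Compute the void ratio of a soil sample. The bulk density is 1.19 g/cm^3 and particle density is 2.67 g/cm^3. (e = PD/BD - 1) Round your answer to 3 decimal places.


Step 1: e = PD / BD - 1
Step 2: e = 2.67 / 1.19 - 1
Step 3: e = 2.2437 - 1
Step 4: e = 1.244

1.244


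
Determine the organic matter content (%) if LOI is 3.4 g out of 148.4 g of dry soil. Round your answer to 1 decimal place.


Step 1: OM% = 100 * LOI / sample mass
Step 2: OM = 100 * 3.4 / 148.4
Step 3: OM = 2.3%

2.3


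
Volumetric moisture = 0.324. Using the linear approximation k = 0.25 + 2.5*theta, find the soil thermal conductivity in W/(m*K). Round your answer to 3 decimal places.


Step 1: k = 0.25 + 2.5 * theta
Step 2: k = 0.25 + 2.5 * 0.324
Step 3: k = 0.25 + 0.81
Step 4: k = 1.06 W/(m*K)

1.06


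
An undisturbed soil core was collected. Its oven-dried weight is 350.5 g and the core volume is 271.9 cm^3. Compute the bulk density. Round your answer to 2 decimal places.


Step 1: Identify the formula: BD = dry mass / volume
Step 2: Substitute values: BD = 350.5 / 271.9
Step 3: BD = 1.29 g/cm^3

1.29


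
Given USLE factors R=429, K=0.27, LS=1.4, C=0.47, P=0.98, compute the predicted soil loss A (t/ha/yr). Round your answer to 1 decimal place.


Step 1: A = R * K * LS * C * P
Step 2: R * K = 429 * 0.27 = 115.83
Step 3: (R*K) * LS = 115.83 * 1.4 = 162.162
Step 4: * C * P = 162.162 * 0.47 * 0.98 = 74.7
Step 5: A = 74.7 t/(ha*yr)

74.7


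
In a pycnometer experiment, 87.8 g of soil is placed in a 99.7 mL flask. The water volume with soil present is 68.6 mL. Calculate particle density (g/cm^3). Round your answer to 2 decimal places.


Step 1: Volume of solids = flask volume - water volume with soil
Step 2: V_solids = 99.7 - 68.6 = 31.1 mL
Step 3: Particle density = mass / V_solids = 87.8 / 31.1 = 2.82 g/cm^3

2.82


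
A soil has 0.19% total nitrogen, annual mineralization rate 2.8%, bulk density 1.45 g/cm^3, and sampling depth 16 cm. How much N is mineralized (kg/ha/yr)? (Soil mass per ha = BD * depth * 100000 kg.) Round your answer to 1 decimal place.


Step 1: Soil mass per ha = BD * depth * 100000 = 1.45 * 16 * 100000 = 2320000 kg
Step 2: Total N pool = soil mass * N%/100 = 2320000 * 0.19/100 = 4408.0 kg/ha
Step 3: N mineralized = N pool * rate%/100 = 4408.0 * 2.8/100 = 123.4 kg/ha/yr

123.4


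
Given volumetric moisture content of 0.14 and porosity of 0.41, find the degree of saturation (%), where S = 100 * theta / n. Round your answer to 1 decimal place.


Step 1: S = 100 * theta_v / n
Step 2: S = 100 * 0.14 / 0.41
Step 3: S = 34.1%

34.1


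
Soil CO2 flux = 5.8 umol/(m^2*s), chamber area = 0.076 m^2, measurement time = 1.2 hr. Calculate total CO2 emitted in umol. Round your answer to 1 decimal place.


Step 1: Convert time to seconds: 1.2 hr * 3600 = 4320.0 s
Step 2: Total = flux * area * time_s
Step 3: Total = 5.8 * 0.076 * 4320.0
Step 4: Total = 1904.3 umol

1904.3


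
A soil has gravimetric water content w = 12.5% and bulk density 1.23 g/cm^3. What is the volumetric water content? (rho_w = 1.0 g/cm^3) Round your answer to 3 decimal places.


Step 1: theta = (w / 100) * BD / rho_w
Step 2: theta = (12.5 / 100) * 1.23 / 1.0
Step 3: theta = 0.125 * 1.23
Step 4: theta = 0.154

0.154


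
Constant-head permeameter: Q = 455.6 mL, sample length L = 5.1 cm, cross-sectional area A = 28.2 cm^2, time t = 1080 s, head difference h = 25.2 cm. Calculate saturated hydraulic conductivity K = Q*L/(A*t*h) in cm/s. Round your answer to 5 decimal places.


Step 1: K = Q * L / (A * t * h)
Step 2: Numerator = 455.6 * 5.1 = 2323.56
Step 3: Denominator = 28.2 * 1080 * 25.2 = 767491.2
Step 4: K = 2323.56 / 767491.2 = 0.00303 cm/s

0.00303


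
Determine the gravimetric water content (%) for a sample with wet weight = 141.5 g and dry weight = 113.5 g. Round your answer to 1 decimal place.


Step 1: Water mass = wet - dry = 141.5 - 113.5 = 28.0 g
Step 2: w = 100 * water mass / dry mass
Step 3: w = 100 * 28.0 / 113.5 = 24.7%

24.7


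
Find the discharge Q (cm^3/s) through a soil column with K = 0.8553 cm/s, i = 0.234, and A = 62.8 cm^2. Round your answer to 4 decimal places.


Step 1: Apply Darcy's law: Q = K * i * A
Step 2: Q = 0.8553 * 0.234 * 62.8
Step 3: Q = 12.5688 cm^3/s

12.5688


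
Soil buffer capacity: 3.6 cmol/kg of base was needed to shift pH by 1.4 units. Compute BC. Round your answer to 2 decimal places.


Step 1: BC = change in base / change in pH
Step 2: BC = 3.6 / 1.4
Step 3: BC = 2.57 cmol/(kg*pH unit)

2.57


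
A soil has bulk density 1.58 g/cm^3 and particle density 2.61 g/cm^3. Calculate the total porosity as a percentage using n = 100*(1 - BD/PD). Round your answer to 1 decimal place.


Step 1: Formula: n = 100 * (1 - BD / PD)
Step 2: n = 100 * (1 - 1.58 / 2.61)
Step 3: n = 100 * (1 - 0.60536)
Step 4: n = 39.5%

39.5


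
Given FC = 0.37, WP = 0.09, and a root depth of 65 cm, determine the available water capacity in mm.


Step 1: Available water = (FC - WP) * depth * 10
Step 2: AW = (0.37 - 0.09) * 65 * 10
Step 3: AW = 0.28 * 65 * 10
Step 4: AW = 182.0 mm

182.0


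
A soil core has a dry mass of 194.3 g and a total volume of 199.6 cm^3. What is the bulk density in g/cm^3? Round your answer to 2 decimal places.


Step 1: Identify the formula: BD = dry mass / volume
Step 2: Substitute values: BD = 194.3 / 199.6
Step 3: BD = 0.97 g/cm^3

0.97


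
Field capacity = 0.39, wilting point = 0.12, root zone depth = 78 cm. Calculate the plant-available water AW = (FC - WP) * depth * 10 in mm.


Step 1: Available water = (FC - WP) * depth * 10
Step 2: AW = (0.39 - 0.12) * 78 * 10
Step 3: AW = 0.27 * 78 * 10
Step 4: AW = 210.6 mm

210.6


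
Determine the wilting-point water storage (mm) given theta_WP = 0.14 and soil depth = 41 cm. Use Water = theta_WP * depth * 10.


Step 1: Water (mm) = theta_WP * depth * 10
Step 2: Water = 0.14 * 41 * 10
Step 3: Water = 57.4 mm

57.4


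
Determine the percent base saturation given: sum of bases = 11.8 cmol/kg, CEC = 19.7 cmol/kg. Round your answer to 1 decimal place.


Step 1: BS = 100 * (sum of bases) / CEC
Step 2: BS = 100 * 11.8 / 19.7
Step 3: BS = 59.9%

59.9


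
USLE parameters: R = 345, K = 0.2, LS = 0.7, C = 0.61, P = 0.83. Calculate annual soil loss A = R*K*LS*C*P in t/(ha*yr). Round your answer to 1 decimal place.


Step 1: A = R * K * LS * C * P
Step 2: R * K = 345 * 0.2 = 69.0
Step 3: (R*K) * LS = 69.0 * 0.7 = 48.3
Step 4: * C * P = 48.3 * 0.61 * 0.83 = 24.5
Step 5: A = 24.5 t/(ha*yr)

24.5


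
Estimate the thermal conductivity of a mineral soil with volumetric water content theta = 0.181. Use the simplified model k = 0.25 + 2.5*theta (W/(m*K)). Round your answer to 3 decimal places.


Step 1: k = 0.25 + 2.5 * theta
Step 2: k = 0.25 + 2.5 * 0.181
Step 3: k = 0.25 + 0.453
Step 4: k = 0.703 W/(m*K)

0.703


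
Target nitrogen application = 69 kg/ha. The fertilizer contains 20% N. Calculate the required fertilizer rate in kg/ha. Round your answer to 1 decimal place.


Step 1: Fertilizer rate = target N / (N content / 100)
Step 2: Rate = 69 / (20 / 100)
Step 3: Rate = 69 / 0.2
Step 4: Rate = 345.0 kg/ha

345.0


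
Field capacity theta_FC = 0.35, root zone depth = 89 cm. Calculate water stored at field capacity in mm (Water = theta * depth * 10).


Step 1: Water (mm) = theta_FC * depth (cm) * 10
Step 2: Water = 0.35 * 89 * 10
Step 3: Water = 311.5 mm

311.5


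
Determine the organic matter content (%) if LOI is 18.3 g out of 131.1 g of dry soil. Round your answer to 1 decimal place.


Step 1: OM% = 100 * LOI / sample mass
Step 2: OM = 100 * 18.3 / 131.1
Step 3: OM = 14.0%

14.0


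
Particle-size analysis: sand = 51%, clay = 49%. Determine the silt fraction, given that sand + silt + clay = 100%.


Step 1: sand + silt + clay = 100%
Step 2: silt = 100 - sand - clay
Step 3: silt = 100 - 51 - 49
Step 4: silt = 0%

0


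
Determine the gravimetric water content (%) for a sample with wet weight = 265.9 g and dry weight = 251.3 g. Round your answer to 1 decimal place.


Step 1: Water mass = wet - dry = 265.9 - 251.3 = 14.6 g
Step 2: w = 100 * water mass / dry mass
Step 3: w = 100 * 14.6 / 251.3 = 5.8%

5.8


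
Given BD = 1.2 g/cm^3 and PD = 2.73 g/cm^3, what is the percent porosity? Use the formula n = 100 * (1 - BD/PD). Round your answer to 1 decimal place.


Step 1: Formula: n = 100 * (1 - BD / PD)
Step 2: n = 100 * (1 - 1.2 / 2.73)
Step 3: n = 100 * (1 - 0.43956)
Step 4: n = 56.0%

56.0


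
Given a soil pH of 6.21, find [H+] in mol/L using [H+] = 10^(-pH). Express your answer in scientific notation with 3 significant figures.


Step 1: [H+] = 10^(-pH)
Step 2: [H+] = 10^(-6.21)
Step 3: [H+] = 6.17e-07 mol/L

6.17e-07


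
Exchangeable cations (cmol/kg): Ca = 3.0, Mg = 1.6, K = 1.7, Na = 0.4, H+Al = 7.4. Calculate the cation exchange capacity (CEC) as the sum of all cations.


Step 1: CEC = Ca + Mg + K + Na + (H+Al)
Step 2: CEC = 3.0 + 1.6 + 1.7 + 0.4 + 7.4
Step 3: CEC = 14.1 cmol/kg

14.1


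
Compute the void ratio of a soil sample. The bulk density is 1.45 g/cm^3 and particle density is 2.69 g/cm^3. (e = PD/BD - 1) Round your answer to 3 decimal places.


Step 1: e = PD / BD - 1
Step 2: e = 2.69 / 1.45 - 1
Step 3: e = 1.85517 - 1
Step 4: e = 0.855

0.855


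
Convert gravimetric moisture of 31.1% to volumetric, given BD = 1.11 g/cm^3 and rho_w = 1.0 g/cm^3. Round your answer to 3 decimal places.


Step 1: theta = (w / 100) * BD / rho_w
Step 2: theta = (31.1 / 100) * 1.11 / 1.0
Step 3: theta = 0.311 * 1.11
Step 4: theta = 0.345

0.345


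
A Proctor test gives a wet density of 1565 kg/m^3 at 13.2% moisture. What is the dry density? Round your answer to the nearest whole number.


Step 1: Dry density = wet density / (1 + w/100)
Step 2: Dry density = 1565 / (1 + 13.2/100)
Step 3: Dry density = 1565 / 1.132
Step 4: Dry density = 1383 kg/m^3

1383


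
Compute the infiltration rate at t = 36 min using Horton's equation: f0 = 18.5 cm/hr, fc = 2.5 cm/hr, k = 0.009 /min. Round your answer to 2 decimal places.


Step 1: f = fc + (f0 - fc) * exp(-k * t)
Step 2: exp(-0.009 * 36) = 0.72325
Step 3: f = 2.5 + (18.5 - 2.5) * 0.72325
Step 4: f = 2.5 + 16.0 * 0.72325
Step 5: f = 14.07 cm/hr

14.07


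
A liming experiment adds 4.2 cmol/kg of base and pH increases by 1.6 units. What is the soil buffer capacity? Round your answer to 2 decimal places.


Step 1: BC = change in base / change in pH
Step 2: BC = 4.2 / 1.6
Step 3: BC = 2.63 cmol/(kg*pH unit)

2.63


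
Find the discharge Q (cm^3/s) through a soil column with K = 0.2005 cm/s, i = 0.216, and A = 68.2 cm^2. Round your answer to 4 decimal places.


Step 1: Apply Darcy's law: Q = K * i * A
Step 2: Q = 0.2005 * 0.216 * 68.2
Step 3: Q = 2.9536 cm^3/s

2.9536


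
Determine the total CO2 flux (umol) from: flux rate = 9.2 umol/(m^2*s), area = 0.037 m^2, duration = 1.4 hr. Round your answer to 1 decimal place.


Step 1: Convert time to seconds: 1.4 hr * 3600 = 5040.0 s
Step 2: Total = flux * area * time_s
Step 3: Total = 9.2 * 0.037 * 5040.0
Step 4: Total = 1715.6 umol

1715.6


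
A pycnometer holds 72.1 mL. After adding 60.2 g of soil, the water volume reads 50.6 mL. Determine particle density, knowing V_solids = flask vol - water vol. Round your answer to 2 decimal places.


Step 1: Volume of solids = flask volume - water volume with soil
Step 2: V_solids = 72.1 - 50.6 = 21.5 mL
Step 3: Particle density = mass / V_solids = 60.2 / 21.5 = 2.8 g/cm^3

2.8


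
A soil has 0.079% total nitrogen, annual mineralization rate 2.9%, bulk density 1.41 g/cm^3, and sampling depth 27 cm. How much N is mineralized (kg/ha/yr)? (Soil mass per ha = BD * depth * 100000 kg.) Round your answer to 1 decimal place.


Step 1: Soil mass per ha = BD * depth * 100000 = 1.41 * 27 * 100000 = 3807000 kg
Step 2: Total N pool = soil mass * N%/100 = 3807000 * 0.079/100 = 3007.53 kg/ha
Step 3: N mineralized = N pool * rate%/100 = 3007.53 * 2.9/100 = 87.2 kg/ha/yr

87.2


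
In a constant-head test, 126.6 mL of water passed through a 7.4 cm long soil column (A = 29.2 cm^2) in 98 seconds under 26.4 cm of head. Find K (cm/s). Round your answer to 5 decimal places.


Step 1: K = Q * L / (A * t * h)
Step 2: Numerator = 126.6 * 7.4 = 936.84
Step 3: Denominator = 29.2 * 98 * 26.4 = 75546.24
Step 4: K = 936.84 / 75546.24 = 0.0124 cm/s

0.0124


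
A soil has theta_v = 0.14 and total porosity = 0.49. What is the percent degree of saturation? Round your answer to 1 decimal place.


Step 1: S = 100 * theta_v / n
Step 2: S = 100 * 0.14 / 0.49
Step 3: S = 28.6%

28.6


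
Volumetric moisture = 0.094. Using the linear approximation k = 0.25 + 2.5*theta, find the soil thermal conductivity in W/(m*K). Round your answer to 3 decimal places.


Step 1: k = 0.25 + 2.5 * theta
Step 2: k = 0.25 + 2.5 * 0.094
Step 3: k = 0.25 + 0.235
Step 4: k = 0.485 W/(m*K)

0.485


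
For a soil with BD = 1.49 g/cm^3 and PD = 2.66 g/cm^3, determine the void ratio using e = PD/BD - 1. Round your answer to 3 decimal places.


Step 1: e = PD / BD - 1
Step 2: e = 2.66 / 1.49 - 1
Step 3: e = 1.78523 - 1
Step 4: e = 0.785

0.785


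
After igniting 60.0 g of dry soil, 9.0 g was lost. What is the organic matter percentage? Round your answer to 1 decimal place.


Step 1: OM% = 100 * LOI / sample mass
Step 2: OM = 100 * 9.0 / 60.0
Step 3: OM = 15.0%

15.0


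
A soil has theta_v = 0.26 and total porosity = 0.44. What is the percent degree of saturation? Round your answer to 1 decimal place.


Step 1: S = 100 * theta_v / n
Step 2: S = 100 * 0.26 / 0.44
Step 3: S = 59.1%

59.1


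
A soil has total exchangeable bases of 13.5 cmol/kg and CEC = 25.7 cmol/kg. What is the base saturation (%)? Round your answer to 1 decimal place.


Step 1: BS = 100 * (sum of bases) / CEC
Step 2: BS = 100 * 13.5 / 25.7
Step 3: BS = 52.5%

52.5


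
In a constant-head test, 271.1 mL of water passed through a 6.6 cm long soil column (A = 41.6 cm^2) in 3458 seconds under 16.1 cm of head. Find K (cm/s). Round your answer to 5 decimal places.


Step 1: K = Q * L / (A * t * h)
Step 2: Numerator = 271.1 * 6.6 = 1789.26
Step 3: Denominator = 41.6 * 3458 * 16.1 = 2316030.08
Step 4: K = 1789.26 / 2316030.08 = 0.00077 cm/s

0.00077


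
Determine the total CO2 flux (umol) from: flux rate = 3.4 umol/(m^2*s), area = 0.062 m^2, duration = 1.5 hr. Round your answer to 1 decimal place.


Step 1: Convert time to seconds: 1.5 hr * 3600 = 5400.0 s
Step 2: Total = flux * area * time_s
Step 3: Total = 3.4 * 0.062 * 5400.0
Step 4: Total = 1138.3 umol

1138.3


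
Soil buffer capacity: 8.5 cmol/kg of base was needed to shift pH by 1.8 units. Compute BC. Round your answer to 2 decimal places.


Step 1: BC = change in base / change in pH
Step 2: BC = 8.5 / 1.8
Step 3: BC = 4.72 cmol/(kg*pH unit)

4.72


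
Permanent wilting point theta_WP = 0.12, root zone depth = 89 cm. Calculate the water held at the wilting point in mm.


Step 1: Water (mm) = theta_WP * depth * 10
Step 2: Water = 0.12 * 89 * 10
Step 3: Water = 106.8 mm

106.8


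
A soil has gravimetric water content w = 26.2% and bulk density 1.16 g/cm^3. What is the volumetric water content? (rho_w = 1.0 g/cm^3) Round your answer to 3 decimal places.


Step 1: theta = (w / 100) * BD / rho_w
Step 2: theta = (26.2 / 100) * 1.16 / 1.0
Step 3: theta = 0.262 * 1.16
Step 4: theta = 0.304

0.304


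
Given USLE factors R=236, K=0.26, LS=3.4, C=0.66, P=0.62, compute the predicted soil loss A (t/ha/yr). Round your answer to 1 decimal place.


Step 1: A = R * K * LS * C * P
Step 2: R * K = 236 * 0.26 = 61.36
Step 3: (R*K) * LS = 61.36 * 3.4 = 208.624
Step 4: * C * P = 208.624 * 0.66 * 0.62 = 85.4
Step 5: A = 85.4 t/(ha*yr)

85.4


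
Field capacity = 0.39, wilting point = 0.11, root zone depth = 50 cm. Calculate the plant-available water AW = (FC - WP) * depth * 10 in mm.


Step 1: Available water = (FC - WP) * depth * 10
Step 2: AW = (0.39 - 0.11) * 50 * 10
Step 3: AW = 0.28 * 50 * 10
Step 4: AW = 140.0 mm

140.0


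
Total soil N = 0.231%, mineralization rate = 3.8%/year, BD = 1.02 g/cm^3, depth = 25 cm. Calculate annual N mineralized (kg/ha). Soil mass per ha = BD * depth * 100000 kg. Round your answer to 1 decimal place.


Step 1: Soil mass per ha = BD * depth * 100000 = 1.02 * 25 * 100000 = 2550000 kg
Step 2: Total N pool = soil mass * N%/100 = 2550000 * 0.231/100 = 5890.5 kg/ha
Step 3: N mineralized = N pool * rate%/100 = 5890.5 * 3.8/100 = 223.8 kg/ha/yr

223.8


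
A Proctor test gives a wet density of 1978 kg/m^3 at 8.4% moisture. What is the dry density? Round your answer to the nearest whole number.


Step 1: Dry density = wet density / (1 + w/100)
Step 2: Dry density = 1978 / (1 + 8.4/100)
Step 3: Dry density = 1978 / 1.084
Step 4: Dry density = 1825 kg/m^3

1825


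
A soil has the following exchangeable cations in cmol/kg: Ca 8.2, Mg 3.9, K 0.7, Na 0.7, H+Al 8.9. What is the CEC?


Step 1: CEC = Ca + Mg + K + Na + (H+Al)
Step 2: CEC = 8.2 + 3.9 + 0.7 + 0.7 + 8.9
Step 3: CEC = 22.4 cmol/kg

22.4


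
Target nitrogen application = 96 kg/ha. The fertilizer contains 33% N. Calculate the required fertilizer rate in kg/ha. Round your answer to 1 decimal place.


Step 1: Fertilizer rate = target N / (N content / 100)
Step 2: Rate = 96 / (33 / 100)
Step 3: Rate = 96 / 0.33
Step 4: Rate = 290.9 kg/ha

290.9


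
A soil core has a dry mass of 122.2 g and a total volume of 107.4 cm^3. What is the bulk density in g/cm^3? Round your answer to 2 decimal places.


Step 1: Identify the formula: BD = dry mass / volume
Step 2: Substitute values: BD = 122.2 / 107.4
Step 3: BD = 1.14 g/cm^3

1.14


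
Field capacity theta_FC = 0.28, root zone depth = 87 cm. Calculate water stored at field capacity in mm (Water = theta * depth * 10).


Step 1: Water (mm) = theta_FC * depth (cm) * 10
Step 2: Water = 0.28 * 87 * 10
Step 3: Water = 243.6 mm

243.6


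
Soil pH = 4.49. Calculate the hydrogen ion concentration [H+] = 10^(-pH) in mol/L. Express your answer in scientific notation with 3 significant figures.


Step 1: [H+] = 10^(-pH)
Step 2: [H+] = 10^(-4.49)
Step 3: [H+] = 3.24e-05 mol/L

3.24e-05


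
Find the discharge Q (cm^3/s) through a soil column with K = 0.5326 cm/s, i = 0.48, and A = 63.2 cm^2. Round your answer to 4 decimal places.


Step 1: Apply Darcy's law: Q = K * i * A
Step 2: Q = 0.5326 * 0.48 * 63.2
Step 3: Q = 16.157 cm^3/s

16.157


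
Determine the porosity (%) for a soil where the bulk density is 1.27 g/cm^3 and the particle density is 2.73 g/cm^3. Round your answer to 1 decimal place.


Step 1: Formula: n = 100 * (1 - BD / PD)
Step 2: n = 100 * (1 - 1.27 / 2.73)
Step 3: n = 100 * (1 - 0.4652)
Step 4: n = 53.5%

53.5


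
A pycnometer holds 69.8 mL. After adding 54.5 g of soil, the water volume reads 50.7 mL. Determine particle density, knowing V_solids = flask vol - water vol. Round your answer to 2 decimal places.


Step 1: Volume of solids = flask volume - water volume with soil
Step 2: V_solids = 69.8 - 50.7 = 19.1 mL
Step 3: Particle density = mass / V_solids = 54.5 / 19.1 = 2.85 g/cm^3

2.85


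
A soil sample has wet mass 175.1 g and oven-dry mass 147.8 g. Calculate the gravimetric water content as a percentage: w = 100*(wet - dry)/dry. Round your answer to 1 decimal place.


Step 1: Water mass = wet - dry = 175.1 - 147.8 = 27.3 g
Step 2: w = 100 * water mass / dry mass
Step 3: w = 100 * 27.3 / 147.8 = 18.5%

18.5


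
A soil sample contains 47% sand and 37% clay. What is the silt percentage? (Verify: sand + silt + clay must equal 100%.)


Step 1: sand + silt + clay = 100%
Step 2: silt = 100 - sand - clay
Step 3: silt = 100 - 47 - 37
Step 4: silt = 16%

16


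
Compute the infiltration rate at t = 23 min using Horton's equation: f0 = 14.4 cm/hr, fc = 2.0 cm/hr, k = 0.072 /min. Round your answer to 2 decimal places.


Step 1: f = fc + (f0 - fc) * exp(-k * t)
Step 2: exp(-0.072 * 23) = 0.190901
Step 3: f = 2.0 + (14.4 - 2.0) * 0.190901
Step 4: f = 2.0 + 12.4 * 0.190901
Step 5: f = 4.37 cm/hr

4.37


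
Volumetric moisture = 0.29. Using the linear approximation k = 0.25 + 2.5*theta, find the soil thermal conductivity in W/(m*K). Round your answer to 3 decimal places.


Step 1: k = 0.25 + 2.5 * theta
Step 2: k = 0.25 + 2.5 * 0.29
Step 3: k = 0.25 + 0.725
Step 4: k = 0.975 W/(m*K)

0.975
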